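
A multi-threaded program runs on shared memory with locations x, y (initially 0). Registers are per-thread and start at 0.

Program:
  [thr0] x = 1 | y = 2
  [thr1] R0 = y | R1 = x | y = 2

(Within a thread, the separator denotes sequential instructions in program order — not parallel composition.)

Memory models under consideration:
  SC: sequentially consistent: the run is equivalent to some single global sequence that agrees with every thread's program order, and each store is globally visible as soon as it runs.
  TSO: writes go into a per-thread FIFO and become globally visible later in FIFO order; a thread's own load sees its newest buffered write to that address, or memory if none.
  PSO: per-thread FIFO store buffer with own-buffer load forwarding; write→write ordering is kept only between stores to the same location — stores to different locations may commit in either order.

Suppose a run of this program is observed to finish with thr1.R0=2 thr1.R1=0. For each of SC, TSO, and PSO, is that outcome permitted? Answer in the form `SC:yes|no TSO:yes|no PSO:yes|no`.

SC:no TSO:no PSO:yes

outcome vector order: (thr1.R0,thr1.R1)
under SC → <0 0> <0 1> <2 1>
under TSO → <0 0> <0 1> <2 1>
under PSO → <0 0> <0 1> <2 0> <2 1>
target <2 0> ∈ {PSO}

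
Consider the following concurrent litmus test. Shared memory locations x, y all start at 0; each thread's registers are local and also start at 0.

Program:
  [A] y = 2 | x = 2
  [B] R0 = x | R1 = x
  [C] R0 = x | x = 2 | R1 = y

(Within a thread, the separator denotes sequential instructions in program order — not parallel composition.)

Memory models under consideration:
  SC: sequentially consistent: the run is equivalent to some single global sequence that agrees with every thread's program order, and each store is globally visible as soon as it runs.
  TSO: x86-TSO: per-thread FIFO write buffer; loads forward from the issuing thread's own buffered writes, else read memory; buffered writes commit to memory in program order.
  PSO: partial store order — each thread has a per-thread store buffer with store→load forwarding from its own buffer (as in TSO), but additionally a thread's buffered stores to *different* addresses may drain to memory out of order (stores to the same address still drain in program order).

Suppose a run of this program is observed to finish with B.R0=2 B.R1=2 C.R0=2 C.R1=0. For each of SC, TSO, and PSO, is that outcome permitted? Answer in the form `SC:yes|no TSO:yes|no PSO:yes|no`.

SC:no TSO:no PSO:yes

outcome vector order: (B.R0,B.R1,C.R0,C.R1)
[SC] allowed = {0000 0002 0022 0200 0202 0222 2200 2202 2222}
[TSO] allowed = {0000 0002 0022 0200 0202 0222 2200 2202 2222}
[PSO] allowed = {0000 0002 0020 0022 0200 0202 0220 0222 2200 2202 2220 2222}
target 2220 ∈ {PSO}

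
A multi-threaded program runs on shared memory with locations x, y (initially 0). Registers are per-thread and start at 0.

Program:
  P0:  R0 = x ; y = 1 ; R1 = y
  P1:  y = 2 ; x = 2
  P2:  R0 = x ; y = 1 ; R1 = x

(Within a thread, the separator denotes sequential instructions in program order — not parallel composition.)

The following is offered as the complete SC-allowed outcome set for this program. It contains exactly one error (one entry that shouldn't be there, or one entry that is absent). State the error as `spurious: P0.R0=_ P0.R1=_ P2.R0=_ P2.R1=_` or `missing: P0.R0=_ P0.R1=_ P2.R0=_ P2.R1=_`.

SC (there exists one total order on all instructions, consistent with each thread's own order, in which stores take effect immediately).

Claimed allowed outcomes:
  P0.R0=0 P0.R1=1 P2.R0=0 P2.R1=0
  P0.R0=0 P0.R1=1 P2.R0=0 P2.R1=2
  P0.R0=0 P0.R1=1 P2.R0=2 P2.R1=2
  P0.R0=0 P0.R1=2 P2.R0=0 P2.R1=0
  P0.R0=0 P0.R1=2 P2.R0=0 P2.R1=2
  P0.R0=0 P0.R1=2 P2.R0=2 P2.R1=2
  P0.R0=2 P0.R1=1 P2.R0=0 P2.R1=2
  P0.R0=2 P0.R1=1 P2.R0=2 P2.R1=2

missing: P0.R0=2 P0.R1=1 P2.R0=0 P2.R1=0

outcome vector order: (P0.R0,P0.R1,P2.R0,P2.R1)
SC: 9 outcomes — {(0,1,0,0) (0,1,0,2) (0,1,2,2) (0,2,0,0) (0,2,0,2) (0,2,2,2) (2,1,0,0) (2,1,0,2) (2,1,2,2)}
SC∖claimed = {(2,1,0,0)}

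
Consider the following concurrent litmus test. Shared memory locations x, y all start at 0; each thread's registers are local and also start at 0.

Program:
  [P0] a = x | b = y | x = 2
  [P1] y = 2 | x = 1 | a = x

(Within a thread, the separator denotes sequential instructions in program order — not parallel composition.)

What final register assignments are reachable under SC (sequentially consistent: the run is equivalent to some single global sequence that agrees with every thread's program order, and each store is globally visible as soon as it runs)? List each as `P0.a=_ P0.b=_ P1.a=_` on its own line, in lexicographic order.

outcome vector order: (P0.a,P0.b,P1.a)
|SC outcomes| = 6

P0.a=0 P0.b=0 P1.a=1
P0.a=0 P0.b=0 P1.a=2
P0.a=0 P0.b=2 P1.a=1
P0.a=0 P0.b=2 P1.a=2
P0.a=1 P0.b=2 P1.a=1
P0.a=1 P0.b=2 P1.a=2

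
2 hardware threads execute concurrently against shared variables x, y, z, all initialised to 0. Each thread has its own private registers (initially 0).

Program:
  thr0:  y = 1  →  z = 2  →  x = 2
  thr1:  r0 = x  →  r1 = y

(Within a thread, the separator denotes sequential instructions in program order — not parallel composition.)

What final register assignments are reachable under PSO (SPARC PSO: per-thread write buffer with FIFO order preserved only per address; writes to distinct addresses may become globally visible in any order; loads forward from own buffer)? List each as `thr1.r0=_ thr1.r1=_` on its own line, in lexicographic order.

outcome vector order: (thr1.r0,thr1.r1)
|PSO outcomes| = 4

thr1.r0=0 thr1.r1=0
thr1.r0=0 thr1.r1=1
thr1.r0=2 thr1.r1=0
thr1.r0=2 thr1.r1=1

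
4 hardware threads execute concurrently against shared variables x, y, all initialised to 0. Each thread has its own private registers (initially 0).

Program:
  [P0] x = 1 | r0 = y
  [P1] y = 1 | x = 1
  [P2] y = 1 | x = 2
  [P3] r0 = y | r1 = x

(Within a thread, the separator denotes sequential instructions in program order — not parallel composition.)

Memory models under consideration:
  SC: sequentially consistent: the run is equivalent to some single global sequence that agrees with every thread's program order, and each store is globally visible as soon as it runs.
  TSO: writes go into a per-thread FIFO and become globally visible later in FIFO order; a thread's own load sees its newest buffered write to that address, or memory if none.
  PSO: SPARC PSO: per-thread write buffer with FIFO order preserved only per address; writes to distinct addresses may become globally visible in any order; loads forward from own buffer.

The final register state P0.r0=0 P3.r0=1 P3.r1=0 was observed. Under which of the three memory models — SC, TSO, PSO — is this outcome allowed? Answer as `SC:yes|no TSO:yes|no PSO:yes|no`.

SC:no TSO:yes PSO:yes

outcome vector order: (P0.r0,P3.r0,P3.r1)
SC (11): 000, 001, 002, 011, 012, 100, 101, 102, 110, 111, 112
TSO (12): 000, 001, 002, 010, 011, 012, 100, 101, 102, 110, 111, 112
PSO (12): 000, 001, 002, 010, 011, 012, 100, 101, 102, 110, 111, 112
target 010 ∈ {TSO,PSO}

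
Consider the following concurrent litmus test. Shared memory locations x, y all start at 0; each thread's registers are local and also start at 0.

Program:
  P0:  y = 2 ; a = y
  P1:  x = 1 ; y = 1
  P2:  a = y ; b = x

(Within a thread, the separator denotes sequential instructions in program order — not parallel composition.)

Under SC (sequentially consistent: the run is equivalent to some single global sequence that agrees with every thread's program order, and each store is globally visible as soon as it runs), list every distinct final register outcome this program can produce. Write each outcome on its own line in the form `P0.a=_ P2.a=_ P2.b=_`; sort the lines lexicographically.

outcome vector order: (P0.a,P2.a,P2.b)
|SC outcomes| = 10

P0.a=1 P2.a=0 P2.b=0
P0.a=1 P2.a=0 P2.b=1
P0.a=1 P2.a=1 P2.b=1
P0.a=1 P2.a=2 P2.b=0
P0.a=1 P2.a=2 P2.b=1
P0.a=2 P2.a=0 P2.b=0
P0.a=2 P2.a=0 P2.b=1
P0.a=2 P2.a=1 P2.b=1
P0.a=2 P2.a=2 P2.b=0
P0.a=2 P2.a=2 P2.b=1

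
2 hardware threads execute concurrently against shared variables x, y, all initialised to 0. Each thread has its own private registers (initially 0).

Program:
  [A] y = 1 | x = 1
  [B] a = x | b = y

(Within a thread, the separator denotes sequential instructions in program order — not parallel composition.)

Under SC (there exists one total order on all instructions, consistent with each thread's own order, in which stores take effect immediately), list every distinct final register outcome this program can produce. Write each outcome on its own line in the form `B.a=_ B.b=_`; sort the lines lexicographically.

B.a=0 B.b=0
B.a=0 B.b=1
B.a=1 B.b=1

outcome vector order: (B.a,B.b)
|SC outcomes| = 3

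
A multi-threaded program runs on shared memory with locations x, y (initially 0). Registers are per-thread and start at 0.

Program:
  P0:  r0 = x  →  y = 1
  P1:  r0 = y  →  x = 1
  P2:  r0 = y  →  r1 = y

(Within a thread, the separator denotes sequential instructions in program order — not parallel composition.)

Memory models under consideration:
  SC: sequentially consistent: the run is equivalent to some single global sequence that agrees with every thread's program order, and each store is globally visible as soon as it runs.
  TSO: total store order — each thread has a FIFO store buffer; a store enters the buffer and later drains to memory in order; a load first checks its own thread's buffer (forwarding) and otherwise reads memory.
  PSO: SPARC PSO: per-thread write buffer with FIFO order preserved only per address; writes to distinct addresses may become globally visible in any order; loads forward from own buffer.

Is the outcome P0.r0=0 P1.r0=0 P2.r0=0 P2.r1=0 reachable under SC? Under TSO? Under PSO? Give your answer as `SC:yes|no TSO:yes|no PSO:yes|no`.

outcome vector order: (P0.r0,P1.r0,P2.r0,P2.r1)
under SC → 0/0/0/0; 0/0/0/1; 0/0/1/1; 0/1/0/0; 0/1/0/1; 0/1/1/1; 1/0/0/0; 1/0/0/1; 1/0/1/1
under TSO → 0/0/0/0; 0/0/0/1; 0/0/1/1; 0/1/0/0; 0/1/0/1; 0/1/1/1; 1/0/0/0; 1/0/0/1; 1/0/1/1
under PSO → 0/0/0/0; 0/0/0/1; 0/0/1/1; 0/1/0/0; 0/1/0/1; 0/1/1/1; 1/0/0/0; 1/0/0/1; 1/0/1/1
target 0/0/0/0 ∈ {SC,TSO,PSO}

SC:yes TSO:yes PSO:yes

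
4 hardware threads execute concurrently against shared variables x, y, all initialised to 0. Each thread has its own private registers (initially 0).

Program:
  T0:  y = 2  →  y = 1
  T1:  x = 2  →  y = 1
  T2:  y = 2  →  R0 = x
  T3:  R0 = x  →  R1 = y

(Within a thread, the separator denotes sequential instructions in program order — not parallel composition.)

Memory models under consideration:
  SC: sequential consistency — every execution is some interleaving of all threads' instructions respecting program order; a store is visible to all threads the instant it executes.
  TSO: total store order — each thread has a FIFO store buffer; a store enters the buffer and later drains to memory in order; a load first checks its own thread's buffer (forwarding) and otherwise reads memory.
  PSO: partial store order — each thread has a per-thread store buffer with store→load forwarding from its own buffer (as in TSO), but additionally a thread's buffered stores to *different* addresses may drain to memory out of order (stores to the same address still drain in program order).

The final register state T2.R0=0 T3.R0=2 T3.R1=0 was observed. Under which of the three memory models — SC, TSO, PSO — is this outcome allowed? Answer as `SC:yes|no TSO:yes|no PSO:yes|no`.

SC:no TSO:yes PSO:yes

outcome vector order: (T2.R0,T3.R0,T3.R1)
[SC] allowed = {<0 0 0>; <0 0 1>; <0 0 2>; <0 2 1>; <0 2 2>; <2 0 0>; <2 0 1>; <2 0 2>; <2 2 0>; <2 2 1>; <2 2 2>}
[TSO] allowed = {<0 0 0>; <0 0 1>; <0 0 2>; <0 2 0>; <0 2 1>; <0 2 2>; <2 0 0>; <2 0 1>; <2 0 2>; <2 2 0>; <2 2 1>; <2 2 2>}
[PSO] allowed = {<0 0 0>; <0 0 1>; <0 0 2>; <0 2 0>; <0 2 1>; <0 2 2>; <2 0 0>; <2 0 1>; <2 0 2>; <2 2 0>; <2 2 1>; <2 2 2>}
target <0 2 0> ∈ {TSO,PSO}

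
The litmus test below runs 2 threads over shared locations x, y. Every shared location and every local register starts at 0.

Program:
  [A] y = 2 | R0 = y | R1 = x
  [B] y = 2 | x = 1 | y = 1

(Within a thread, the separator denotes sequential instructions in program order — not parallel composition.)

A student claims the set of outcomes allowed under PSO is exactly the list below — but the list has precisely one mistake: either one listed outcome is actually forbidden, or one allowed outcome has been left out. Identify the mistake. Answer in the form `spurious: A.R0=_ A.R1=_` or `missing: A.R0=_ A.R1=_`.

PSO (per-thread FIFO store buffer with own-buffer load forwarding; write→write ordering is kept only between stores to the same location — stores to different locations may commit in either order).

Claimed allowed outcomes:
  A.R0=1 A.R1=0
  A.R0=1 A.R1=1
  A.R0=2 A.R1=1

missing: A.R0=2 A.R1=0

outcome vector order: (A.R0,A.R1)
PSO: 4 outcomes — {10 11 20 21}
PSO∖claimed = {20}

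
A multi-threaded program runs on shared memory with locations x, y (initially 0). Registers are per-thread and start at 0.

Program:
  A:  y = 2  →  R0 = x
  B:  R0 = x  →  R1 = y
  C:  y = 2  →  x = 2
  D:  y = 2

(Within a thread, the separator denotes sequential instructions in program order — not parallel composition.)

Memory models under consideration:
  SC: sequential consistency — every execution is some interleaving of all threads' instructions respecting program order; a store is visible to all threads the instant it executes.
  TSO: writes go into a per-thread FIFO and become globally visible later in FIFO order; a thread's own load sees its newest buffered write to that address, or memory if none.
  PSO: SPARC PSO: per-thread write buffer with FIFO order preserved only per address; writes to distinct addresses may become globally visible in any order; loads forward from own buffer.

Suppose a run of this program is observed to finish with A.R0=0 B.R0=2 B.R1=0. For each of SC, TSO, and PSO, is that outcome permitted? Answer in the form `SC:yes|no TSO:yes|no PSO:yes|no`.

outcome vector order: (A.R0,B.R0,B.R1)
SC: 6 outcomes — {0/0/0; 0/0/2; 0/2/2; 2/0/0; 2/0/2; 2/2/2}
TSO: 6 outcomes — {0/0/0; 0/0/2; 0/2/2; 2/0/0; 2/0/2; 2/2/2}
PSO: 8 outcomes — {0/0/0; 0/0/2; 0/2/0; 0/2/2; 2/0/0; 2/0/2; 2/2/0; 2/2/2}
target 0/2/0 ∈ {PSO}

SC:no TSO:no PSO:yes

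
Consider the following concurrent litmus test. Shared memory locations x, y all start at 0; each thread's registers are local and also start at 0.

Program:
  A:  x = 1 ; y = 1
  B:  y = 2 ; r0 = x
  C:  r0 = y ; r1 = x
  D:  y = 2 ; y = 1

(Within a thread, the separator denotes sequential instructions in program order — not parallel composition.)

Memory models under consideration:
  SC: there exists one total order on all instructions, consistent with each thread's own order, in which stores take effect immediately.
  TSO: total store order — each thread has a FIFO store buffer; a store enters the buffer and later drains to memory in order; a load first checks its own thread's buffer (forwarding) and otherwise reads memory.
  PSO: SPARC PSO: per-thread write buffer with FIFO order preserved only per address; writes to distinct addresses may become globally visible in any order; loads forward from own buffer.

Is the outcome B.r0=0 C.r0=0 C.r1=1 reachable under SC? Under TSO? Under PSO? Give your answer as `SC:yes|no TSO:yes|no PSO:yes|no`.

outcome vector order: (B.r0,C.r0,C.r1)
SC: 12 outcomes — {(0,0,0); (0,0,1); (0,1,0); (0,1,1); (0,2,0); (0,2,1); (1,0,0); (1,0,1); (1,1,0); (1,1,1); (1,2,0); (1,2,1)}
TSO: 12 outcomes — {(0,0,0); (0,0,1); (0,1,0); (0,1,1); (0,2,0); (0,2,1); (1,0,0); (1,0,1); (1,1,0); (1,1,1); (1,2,0); (1,2,1)}
PSO: 12 outcomes — {(0,0,0); (0,0,1); (0,1,0); (0,1,1); (0,2,0); (0,2,1); (1,0,0); (1,0,1); (1,1,0); (1,1,1); (1,2,0); (1,2,1)}
target (0,0,1) ∈ {SC,TSO,PSO}

SC:yes TSO:yes PSO:yes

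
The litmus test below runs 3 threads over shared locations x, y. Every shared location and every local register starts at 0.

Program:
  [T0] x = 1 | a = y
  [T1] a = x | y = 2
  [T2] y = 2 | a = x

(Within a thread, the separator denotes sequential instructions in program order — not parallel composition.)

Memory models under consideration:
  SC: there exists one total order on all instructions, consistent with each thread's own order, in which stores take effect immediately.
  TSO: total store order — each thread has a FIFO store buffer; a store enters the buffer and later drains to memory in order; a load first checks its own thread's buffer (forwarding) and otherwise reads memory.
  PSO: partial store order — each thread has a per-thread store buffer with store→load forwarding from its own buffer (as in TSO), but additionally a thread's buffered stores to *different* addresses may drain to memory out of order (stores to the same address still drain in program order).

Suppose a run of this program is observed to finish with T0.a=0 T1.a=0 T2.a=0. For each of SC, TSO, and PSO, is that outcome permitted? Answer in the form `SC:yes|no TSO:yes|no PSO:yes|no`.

SC:no TSO:yes PSO:yes

outcome vector order: (T0.a,T1.a,T2.a)
[SC] allowed = {001 011 200 201 210 211}
[TSO] allowed = {000 001 010 011 200 201 210 211}
[PSO] allowed = {000 001 010 011 200 201 210 211}
target 000 ∈ {TSO,PSO}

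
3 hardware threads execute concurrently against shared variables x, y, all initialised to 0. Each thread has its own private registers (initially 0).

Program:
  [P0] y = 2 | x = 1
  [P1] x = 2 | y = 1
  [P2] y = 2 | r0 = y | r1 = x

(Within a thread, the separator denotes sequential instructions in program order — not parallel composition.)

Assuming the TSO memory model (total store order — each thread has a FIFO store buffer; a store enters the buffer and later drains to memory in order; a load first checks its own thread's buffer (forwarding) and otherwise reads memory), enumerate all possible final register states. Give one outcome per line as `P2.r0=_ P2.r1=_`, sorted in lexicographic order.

outcome vector order: (P2.r0,P2.r1)
|TSO outcomes| = 5

P2.r0=1 P2.r1=1
P2.r0=1 P2.r1=2
P2.r0=2 P2.r1=0
P2.r0=2 P2.r1=1
P2.r0=2 P2.r1=2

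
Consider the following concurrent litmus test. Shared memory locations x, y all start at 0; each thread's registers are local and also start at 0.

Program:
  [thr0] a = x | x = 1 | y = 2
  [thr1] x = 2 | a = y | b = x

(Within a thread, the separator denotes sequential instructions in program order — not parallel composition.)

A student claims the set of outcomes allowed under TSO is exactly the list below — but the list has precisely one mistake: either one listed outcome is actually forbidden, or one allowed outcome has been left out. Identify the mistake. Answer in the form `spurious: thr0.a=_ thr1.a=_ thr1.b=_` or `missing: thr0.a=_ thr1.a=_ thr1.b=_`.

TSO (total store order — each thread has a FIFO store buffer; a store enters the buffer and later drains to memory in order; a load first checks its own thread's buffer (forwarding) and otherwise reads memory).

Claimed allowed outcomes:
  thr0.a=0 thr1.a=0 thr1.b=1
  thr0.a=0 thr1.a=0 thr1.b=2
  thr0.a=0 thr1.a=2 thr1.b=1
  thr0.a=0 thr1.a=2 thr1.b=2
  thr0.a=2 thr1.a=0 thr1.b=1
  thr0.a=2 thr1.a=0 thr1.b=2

outcome vector order: (thr0.a,thr1.a,thr1.b)
under TSO → (0,0,1); (0,0,2); (0,2,1); (0,2,2); (2,0,1); (2,0,2); (2,2,1)
TSO∖claimed = {(2,2,1)}

missing: thr0.a=2 thr1.a=2 thr1.b=1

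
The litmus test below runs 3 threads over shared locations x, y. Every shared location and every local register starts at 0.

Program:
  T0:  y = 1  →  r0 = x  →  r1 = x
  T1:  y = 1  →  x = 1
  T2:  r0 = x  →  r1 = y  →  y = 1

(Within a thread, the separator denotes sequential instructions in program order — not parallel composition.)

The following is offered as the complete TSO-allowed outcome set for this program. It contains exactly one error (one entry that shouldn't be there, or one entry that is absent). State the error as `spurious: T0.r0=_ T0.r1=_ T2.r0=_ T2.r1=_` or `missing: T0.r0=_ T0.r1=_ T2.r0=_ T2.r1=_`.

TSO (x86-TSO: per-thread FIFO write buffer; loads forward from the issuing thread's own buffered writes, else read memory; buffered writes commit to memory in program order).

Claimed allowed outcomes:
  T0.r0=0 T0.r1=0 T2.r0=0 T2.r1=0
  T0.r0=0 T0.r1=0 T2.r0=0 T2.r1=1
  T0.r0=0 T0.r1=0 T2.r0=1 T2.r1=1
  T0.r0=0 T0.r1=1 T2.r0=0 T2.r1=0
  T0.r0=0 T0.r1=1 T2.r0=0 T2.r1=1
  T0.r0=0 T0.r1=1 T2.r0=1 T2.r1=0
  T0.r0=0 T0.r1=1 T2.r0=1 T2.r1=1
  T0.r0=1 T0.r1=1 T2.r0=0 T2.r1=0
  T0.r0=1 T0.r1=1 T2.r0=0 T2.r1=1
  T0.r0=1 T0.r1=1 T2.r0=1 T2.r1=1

spurious: T0.r0=0 T0.r1=1 T2.r0=1 T2.r1=0

outcome vector order: (T0.r0,T0.r1,T2.r0,T2.r1)
TSO: 9 outcomes — {<0 0 0 0> <0 0 0 1> <0 0 1 1> <0 1 0 0> <0 1 0 1> <0 1 1 1> <1 1 0 0> <1 1 0 1> <1 1 1 1>}
claimed∖TSO = {<0 1 1 0>}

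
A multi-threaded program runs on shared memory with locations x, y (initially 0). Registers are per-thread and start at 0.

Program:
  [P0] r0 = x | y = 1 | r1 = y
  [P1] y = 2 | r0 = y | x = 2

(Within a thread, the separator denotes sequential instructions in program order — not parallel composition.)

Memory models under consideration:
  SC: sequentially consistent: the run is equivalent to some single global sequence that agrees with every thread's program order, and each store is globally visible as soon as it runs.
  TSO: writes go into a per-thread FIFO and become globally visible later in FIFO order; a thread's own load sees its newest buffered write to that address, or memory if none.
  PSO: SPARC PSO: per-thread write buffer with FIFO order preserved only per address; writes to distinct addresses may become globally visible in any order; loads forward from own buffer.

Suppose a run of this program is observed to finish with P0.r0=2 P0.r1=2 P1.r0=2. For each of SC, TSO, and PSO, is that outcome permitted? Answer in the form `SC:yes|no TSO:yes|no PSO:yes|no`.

SC:no TSO:no PSO:yes

outcome vector order: (P0.r0,P0.r1,P1.r0)
under SC → <0 1 1>; <0 1 2>; <0 2 2>; <2 1 2>
under TSO → <0 1 1>; <0 1 2>; <0 2 2>; <2 1 2>
under PSO → <0 1 1>; <0 1 2>; <0 2 2>; <2 1 2>; <2 2 2>
target <2 2 2> ∈ {PSO}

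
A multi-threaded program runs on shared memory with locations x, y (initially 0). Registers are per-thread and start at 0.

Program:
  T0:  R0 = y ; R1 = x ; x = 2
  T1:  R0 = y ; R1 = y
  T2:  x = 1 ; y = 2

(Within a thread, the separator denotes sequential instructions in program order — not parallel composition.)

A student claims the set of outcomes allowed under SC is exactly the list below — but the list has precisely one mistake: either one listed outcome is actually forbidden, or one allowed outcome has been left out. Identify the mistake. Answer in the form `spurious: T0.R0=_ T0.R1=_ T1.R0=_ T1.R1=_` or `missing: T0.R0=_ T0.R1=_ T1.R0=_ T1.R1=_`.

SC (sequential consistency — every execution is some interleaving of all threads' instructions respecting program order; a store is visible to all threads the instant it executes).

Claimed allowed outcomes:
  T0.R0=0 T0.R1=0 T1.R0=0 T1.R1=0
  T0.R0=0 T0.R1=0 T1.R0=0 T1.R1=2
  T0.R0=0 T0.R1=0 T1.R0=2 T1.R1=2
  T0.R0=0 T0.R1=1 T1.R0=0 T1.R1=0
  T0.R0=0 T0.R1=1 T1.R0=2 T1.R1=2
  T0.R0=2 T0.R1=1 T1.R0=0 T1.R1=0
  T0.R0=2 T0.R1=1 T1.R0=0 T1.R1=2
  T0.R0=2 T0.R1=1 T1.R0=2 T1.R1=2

outcome vector order: (T0.R0,T0.R1,T1.R0,T1.R1)
SC: 9 outcomes — {<0 0 0 0> <0 0 0 2> <0 0 2 2> <0 1 0 0> <0 1 0 2> <0 1 2 2> <2 1 0 0> <2 1 0 2> <2 1 2 2>}
SC∖claimed = {<0 1 0 2>}

missing: T0.R0=0 T0.R1=1 T1.R0=0 T1.R1=2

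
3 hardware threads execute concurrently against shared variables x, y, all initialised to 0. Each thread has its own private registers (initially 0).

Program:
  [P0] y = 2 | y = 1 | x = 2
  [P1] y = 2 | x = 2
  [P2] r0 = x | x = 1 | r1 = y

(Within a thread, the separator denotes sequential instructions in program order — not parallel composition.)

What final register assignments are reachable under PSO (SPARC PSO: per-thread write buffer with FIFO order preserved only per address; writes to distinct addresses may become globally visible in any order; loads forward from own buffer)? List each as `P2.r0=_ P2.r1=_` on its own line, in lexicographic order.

P2.r0=0 P2.r1=0
P2.r0=0 P2.r1=1
P2.r0=0 P2.r1=2
P2.r0=2 P2.r1=0
P2.r0=2 P2.r1=1
P2.r0=2 P2.r1=2

outcome vector order: (P2.r0,P2.r1)
|PSO outcomes| = 6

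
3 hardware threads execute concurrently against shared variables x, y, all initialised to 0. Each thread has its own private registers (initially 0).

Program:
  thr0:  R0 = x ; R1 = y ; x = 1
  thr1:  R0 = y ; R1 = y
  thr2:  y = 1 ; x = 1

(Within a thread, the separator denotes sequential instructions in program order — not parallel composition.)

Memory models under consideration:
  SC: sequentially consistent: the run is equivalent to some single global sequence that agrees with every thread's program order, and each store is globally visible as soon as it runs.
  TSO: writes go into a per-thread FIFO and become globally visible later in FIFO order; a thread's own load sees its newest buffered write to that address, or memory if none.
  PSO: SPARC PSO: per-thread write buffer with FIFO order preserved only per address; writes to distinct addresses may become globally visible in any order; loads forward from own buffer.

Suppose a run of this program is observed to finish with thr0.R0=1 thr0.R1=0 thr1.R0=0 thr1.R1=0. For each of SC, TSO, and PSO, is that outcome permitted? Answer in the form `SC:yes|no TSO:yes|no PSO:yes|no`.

outcome vector order: (thr0.R0,thr0.R1,thr1.R0,thr1.R1)
under SC → 0000 0001 0011 0100 0101 0111 1100 1101 1111
under TSO → 0000 0001 0011 0100 0101 0111 1100 1101 1111
under PSO → 0000 0001 0011 0100 0101 0111 1000 1001 1011 1100 1101 1111
target 1000 ∈ {PSO}

SC:no TSO:no PSO:yes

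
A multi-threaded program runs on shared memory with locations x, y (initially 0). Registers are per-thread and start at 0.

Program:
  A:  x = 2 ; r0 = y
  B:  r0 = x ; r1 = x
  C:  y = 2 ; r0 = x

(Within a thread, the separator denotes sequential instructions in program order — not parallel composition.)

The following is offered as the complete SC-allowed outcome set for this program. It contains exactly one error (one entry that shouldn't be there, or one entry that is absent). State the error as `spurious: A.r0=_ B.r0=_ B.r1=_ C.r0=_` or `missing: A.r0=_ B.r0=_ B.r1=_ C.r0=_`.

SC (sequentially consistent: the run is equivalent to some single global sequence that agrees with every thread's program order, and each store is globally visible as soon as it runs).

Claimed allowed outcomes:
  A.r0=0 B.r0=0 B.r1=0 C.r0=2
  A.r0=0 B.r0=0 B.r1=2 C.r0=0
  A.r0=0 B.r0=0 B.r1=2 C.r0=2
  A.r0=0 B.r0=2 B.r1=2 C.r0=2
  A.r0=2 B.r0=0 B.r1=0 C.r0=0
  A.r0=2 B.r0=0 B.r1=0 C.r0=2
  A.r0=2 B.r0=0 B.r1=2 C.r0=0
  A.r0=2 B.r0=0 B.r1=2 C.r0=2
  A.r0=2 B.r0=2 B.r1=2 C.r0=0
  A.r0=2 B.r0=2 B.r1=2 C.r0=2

spurious: A.r0=0 B.r0=0 B.r1=2 C.r0=0

outcome vector order: (A.r0,B.r0,B.r1,C.r0)
under SC → 0002; 0022; 0222; 2000; 2002; 2020; 2022; 2220; 2222
claimed∖SC = {0020}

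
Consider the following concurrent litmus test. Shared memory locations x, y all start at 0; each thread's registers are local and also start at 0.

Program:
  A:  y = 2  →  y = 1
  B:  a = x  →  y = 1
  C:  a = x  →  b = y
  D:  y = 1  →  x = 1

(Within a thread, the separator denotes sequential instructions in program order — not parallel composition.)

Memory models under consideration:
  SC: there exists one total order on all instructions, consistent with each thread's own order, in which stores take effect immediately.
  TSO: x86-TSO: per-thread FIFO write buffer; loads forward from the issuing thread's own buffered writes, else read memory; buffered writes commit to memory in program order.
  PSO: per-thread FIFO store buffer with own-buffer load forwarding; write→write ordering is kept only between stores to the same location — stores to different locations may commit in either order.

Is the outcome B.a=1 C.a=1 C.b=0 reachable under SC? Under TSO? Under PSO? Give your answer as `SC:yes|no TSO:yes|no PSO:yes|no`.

outcome vector order: (B.a,C.a,C.b)
SC: 10 outcomes — {(0,0,0), (0,0,1), (0,0,2), (0,1,1), (0,1,2), (1,0,0), (1,0,1), (1,0,2), (1,1,1), (1,1,2)}
TSO: 10 outcomes — {(0,0,0), (0,0,1), (0,0,2), (0,1,1), (0,1,2), (1,0,0), (1,0,1), (1,0,2), (1,1,1), (1,1,2)}
PSO: 12 outcomes — {(0,0,0), (0,0,1), (0,0,2), (0,1,0), (0,1,1), (0,1,2), (1,0,0), (1,0,1), (1,0,2), (1,1,0), (1,1,1), (1,1,2)}
target (1,1,0) ∈ {PSO}

SC:no TSO:no PSO:yes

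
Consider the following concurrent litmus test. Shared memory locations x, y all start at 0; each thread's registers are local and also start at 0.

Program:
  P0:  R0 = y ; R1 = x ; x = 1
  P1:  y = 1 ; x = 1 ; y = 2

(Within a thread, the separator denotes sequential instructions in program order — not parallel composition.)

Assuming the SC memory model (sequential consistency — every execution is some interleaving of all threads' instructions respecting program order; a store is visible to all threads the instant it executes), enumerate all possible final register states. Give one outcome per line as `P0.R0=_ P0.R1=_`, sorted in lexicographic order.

outcome vector order: (P0.R0,P0.R1)
|SC outcomes| = 5

P0.R0=0 P0.R1=0
P0.R0=0 P0.R1=1
P0.R0=1 P0.R1=0
P0.R0=1 P0.R1=1
P0.R0=2 P0.R1=1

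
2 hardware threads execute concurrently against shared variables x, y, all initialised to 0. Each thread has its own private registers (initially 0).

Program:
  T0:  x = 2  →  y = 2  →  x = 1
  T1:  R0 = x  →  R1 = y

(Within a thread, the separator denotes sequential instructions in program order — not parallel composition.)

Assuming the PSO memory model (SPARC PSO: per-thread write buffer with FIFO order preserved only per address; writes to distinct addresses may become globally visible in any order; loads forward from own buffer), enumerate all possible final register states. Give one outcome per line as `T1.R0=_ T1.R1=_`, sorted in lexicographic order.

T1.R0=0 T1.R1=0
T1.R0=0 T1.R1=2
T1.R0=1 T1.R1=0
T1.R0=1 T1.R1=2
T1.R0=2 T1.R1=0
T1.R0=2 T1.R1=2

outcome vector order: (T1.R0,T1.R1)
|PSO outcomes| = 6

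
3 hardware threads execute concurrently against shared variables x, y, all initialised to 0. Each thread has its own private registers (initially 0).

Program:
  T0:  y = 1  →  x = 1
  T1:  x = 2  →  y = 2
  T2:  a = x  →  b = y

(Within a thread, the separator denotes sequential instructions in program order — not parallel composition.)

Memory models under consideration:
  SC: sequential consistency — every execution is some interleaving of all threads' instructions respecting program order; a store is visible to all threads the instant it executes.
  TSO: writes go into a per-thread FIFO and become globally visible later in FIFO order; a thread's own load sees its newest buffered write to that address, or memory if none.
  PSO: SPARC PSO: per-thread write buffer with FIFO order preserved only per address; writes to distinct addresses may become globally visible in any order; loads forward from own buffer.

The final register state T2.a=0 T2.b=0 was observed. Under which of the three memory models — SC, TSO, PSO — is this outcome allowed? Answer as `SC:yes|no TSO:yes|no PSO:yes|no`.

SC:yes TSO:yes PSO:yes

outcome vector order: (T2.a,T2.b)
SC: 8 outcomes — {0/0, 0/1, 0/2, 1/1, 1/2, 2/0, 2/1, 2/2}
TSO: 8 outcomes — {0/0, 0/1, 0/2, 1/1, 1/2, 2/0, 2/1, 2/2}
PSO: 9 outcomes — {0/0, 0/1, 0/2, 1/0, 1/1, 1/2, 2/0, 2/1, 2/2}
target 0/0 ∈ {SC,TSO,PSO}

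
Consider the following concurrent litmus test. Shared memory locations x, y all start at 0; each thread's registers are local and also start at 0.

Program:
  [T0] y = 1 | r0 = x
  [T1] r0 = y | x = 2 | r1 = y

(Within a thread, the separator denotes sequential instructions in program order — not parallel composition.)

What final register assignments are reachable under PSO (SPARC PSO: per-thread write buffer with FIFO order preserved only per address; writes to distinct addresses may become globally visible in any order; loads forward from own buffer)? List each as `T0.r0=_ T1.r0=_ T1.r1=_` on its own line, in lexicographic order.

outcome vector order: (T0.r0,T1.r0,T1.r1)
|PSO outcomes| = 6

T0.r0=0 T1.r0=0 T1.r1=0
T0.r0=0 T1.r0=0 T1.r1=1
T0.r0=0 T1.r0=1 T1.r1=1
T0.r0=2 T1.r0=0 T1.r1=0
T0.r0=2 T1.r0=0 T1.r1=1
T0.r0=2 T1.r0=1 T1.r1=1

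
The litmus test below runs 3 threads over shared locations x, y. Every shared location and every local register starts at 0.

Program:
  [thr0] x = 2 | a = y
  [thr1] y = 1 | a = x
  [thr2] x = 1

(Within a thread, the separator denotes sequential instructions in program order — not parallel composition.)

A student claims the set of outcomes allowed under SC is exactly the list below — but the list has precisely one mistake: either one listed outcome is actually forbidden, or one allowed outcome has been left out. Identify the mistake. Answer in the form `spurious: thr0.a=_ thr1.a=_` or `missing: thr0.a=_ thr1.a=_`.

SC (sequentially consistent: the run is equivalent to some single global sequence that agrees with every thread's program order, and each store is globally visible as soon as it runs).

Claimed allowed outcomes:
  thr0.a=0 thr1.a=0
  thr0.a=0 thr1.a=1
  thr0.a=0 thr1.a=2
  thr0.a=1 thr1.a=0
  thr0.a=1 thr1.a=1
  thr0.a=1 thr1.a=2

outcome vector order: (thr0.a,thr1.a)
SC (5): <0 1>, <0 2>, <1 0>, <1 1>, <1 2>
claimed∖SC = {<0 0>}

spurious: thr0.a=0 thr1.a=0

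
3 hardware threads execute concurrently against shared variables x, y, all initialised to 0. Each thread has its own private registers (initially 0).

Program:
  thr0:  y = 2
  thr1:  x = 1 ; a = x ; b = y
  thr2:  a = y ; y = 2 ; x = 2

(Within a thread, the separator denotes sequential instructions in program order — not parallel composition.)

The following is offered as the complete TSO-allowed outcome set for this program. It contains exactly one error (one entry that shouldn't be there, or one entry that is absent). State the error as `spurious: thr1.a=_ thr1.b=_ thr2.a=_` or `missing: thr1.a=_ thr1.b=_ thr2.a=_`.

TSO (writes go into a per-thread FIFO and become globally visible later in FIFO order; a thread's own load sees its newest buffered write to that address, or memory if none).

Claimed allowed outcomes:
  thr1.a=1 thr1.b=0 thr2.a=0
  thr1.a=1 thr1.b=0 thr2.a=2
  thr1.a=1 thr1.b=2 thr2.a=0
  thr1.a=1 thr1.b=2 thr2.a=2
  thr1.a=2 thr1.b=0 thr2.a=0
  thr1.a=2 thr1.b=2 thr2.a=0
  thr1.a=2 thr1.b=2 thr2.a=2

spurious: thr1.a=2 thr1.b=0 thr2.a=0

outcome vector order: (thr1.a,thr1.b,thr2.a)
TSO: 6 outcomes — {1/0/0; 1/0/2; 1/2/0; 1/2/2; 2/2/0; 2/2/2}
claimed∖TSO = {2/0/0}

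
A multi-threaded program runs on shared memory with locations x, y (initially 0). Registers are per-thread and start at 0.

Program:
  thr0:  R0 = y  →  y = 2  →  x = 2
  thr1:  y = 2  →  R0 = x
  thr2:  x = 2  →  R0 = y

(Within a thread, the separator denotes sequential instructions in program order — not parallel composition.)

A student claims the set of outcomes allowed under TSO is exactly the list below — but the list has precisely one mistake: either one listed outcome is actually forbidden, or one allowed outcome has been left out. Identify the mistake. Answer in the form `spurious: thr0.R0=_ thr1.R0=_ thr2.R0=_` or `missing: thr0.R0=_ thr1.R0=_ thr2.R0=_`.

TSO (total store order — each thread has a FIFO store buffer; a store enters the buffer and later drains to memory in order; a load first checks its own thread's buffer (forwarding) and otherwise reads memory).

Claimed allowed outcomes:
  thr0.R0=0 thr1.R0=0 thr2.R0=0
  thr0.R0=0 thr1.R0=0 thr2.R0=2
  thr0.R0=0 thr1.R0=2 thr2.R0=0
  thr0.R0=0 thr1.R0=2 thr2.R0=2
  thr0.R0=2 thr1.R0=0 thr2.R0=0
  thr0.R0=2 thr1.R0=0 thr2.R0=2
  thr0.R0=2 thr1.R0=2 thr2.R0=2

outcome vector order: (thr0.R0,thr1.R0,thr2.R0)
TSO (8): <0 0 0>; <0 0 2>; <0 2 0>; <0 2 2>; <2 0 0>; <2 0 2>; <2 2 0>; <2 2 2>
TSO∖claimed = {<2 2 0>}

missing: thr0.R0=2 thr1.R0=2 thr2.R0=0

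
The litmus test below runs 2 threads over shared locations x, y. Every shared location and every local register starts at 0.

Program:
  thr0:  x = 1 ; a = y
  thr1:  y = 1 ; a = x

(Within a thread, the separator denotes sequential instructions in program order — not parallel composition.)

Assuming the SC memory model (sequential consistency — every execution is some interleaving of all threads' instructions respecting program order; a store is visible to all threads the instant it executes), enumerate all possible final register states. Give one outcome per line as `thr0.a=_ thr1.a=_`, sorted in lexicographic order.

outcome vector order: (thr0.a,thr1.a)
|SC outcomes| = 3

thr0.a=0 thr1.a=1
thr0.a=1 thr1.a=0
thr0.a=1 thr1.a=1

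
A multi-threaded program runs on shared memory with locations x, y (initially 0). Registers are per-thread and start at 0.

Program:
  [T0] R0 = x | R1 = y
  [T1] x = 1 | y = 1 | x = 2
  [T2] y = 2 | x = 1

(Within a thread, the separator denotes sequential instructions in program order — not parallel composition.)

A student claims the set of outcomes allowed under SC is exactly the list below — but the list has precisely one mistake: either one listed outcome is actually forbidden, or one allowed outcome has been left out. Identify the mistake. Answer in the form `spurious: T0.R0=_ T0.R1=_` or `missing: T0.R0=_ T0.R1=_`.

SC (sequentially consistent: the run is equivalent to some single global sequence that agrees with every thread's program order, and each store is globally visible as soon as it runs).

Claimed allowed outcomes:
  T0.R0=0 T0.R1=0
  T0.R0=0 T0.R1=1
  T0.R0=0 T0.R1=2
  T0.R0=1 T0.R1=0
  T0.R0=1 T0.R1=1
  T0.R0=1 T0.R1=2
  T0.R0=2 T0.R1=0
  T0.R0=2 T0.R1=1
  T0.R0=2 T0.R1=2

spurious: T0.R0=2 T0.R1=0

outcome vector order: (T0.R0,T0.R1)
SC: 8 outcomes — {(0,0); (0,1); (0,2); (1,0); (1,1); (1,2); (2,1); (2,2)}
claimed∖SC = {(2,0)}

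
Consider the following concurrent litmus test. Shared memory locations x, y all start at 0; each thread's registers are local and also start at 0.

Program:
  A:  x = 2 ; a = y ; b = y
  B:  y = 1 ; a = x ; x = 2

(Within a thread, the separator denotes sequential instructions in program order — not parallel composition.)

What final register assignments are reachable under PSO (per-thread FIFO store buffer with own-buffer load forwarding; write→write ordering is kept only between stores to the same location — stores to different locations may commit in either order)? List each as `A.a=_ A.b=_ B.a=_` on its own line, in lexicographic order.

A.a=0 A.b=0 B.a=0
A.a=0 A.b=0 B.a=2
A.a=0 A.b=1 B.a=0
A.a=0 A.b=1 B.a=2
A.a=1 A.b=1 B.a=0
A.a=1 A.b=1 B.a=2

outcome vector order: (A.a,A.b,B.a)
|PSO outcomes| = 6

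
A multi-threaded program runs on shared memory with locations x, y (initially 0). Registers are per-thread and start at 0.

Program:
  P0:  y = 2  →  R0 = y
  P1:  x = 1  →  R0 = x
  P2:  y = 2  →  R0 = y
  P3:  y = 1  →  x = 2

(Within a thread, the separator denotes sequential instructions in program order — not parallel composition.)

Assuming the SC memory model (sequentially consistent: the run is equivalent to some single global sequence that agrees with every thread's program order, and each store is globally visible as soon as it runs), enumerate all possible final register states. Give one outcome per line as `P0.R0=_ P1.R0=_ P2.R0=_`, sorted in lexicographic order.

P0.R0=1 P1.R0=1 P2.R0=1
P0.R0=1 P1.R0=1 P2.R0=2
P0.R0=1 P1.R0=2 P2.R0=1
P0.R0=1 P1.R0=2 P2.R0=2
P0.R0=2 P1.R0=1 P2.R0=1
P0.R0=2 P1.R0=1 P2.R0=2
P0.R0=2 P1.R0=2 P2.R0=1
P0.R0=2 P1.R0=2 P2.R0=2

outcome vector order: (P0.R0,P1.R0,P2.R0)
|SC outcomes| = 8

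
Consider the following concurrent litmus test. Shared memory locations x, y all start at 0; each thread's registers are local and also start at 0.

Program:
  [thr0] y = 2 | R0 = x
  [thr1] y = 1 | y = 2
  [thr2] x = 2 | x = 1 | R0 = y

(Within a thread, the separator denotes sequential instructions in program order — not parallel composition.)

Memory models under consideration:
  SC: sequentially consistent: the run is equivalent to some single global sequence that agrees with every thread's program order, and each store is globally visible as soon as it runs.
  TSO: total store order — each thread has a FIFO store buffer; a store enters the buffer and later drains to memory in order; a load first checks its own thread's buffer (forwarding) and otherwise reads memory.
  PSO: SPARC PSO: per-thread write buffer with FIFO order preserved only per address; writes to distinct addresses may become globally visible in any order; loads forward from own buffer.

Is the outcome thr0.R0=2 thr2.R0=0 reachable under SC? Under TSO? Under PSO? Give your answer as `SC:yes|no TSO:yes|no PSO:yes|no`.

SC:no TSO:yes PSO:yes

outcome vector order: (thr0.R0,thr2.R0)
SC: 7 outcomes — {0/1; 0/2; 1/0; 1/1; 1/2; 2/1; 2/2}
TSO: 9 outcomes — {0/0; 0/1; 0/2; 1/0; 1/1; 1/2; 2/0; 2/1; 2/2}
PSO: 9 outcomes — {0/0; 0/1; 0/2; 1/0; 1/1; 1/2; 2/0; 2/1; 2/2}
target 2/0 ∈ {TSO,PSO}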